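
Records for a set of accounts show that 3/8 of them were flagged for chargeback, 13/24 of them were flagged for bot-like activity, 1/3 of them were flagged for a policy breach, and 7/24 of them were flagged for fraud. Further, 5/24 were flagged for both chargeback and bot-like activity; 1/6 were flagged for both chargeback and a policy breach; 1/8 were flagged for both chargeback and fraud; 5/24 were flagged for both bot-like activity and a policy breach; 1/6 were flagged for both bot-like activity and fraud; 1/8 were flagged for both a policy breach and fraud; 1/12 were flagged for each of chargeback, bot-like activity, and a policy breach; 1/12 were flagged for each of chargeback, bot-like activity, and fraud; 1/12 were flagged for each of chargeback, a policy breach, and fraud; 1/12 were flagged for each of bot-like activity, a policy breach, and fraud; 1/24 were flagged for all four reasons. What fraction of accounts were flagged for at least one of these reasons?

5/6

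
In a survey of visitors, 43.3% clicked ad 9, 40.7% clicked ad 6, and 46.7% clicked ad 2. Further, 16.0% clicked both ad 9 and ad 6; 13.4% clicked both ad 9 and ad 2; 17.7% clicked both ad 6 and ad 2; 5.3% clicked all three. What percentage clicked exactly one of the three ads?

52.4%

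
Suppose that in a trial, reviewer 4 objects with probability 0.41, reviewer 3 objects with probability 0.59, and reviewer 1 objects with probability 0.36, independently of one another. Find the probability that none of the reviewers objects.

0.154816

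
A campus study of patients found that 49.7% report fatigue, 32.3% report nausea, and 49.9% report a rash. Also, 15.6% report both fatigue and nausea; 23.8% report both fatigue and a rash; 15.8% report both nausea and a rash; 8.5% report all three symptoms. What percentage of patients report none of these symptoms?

14.8%

By inclusion-exclusion,
P(≥1) = 49.7 + 32.3 + 49.9 − 15.6 − 23.8 − 15.8 + 8.5 = 85.2%
P(none) = 100% − 85.2% = 14.8%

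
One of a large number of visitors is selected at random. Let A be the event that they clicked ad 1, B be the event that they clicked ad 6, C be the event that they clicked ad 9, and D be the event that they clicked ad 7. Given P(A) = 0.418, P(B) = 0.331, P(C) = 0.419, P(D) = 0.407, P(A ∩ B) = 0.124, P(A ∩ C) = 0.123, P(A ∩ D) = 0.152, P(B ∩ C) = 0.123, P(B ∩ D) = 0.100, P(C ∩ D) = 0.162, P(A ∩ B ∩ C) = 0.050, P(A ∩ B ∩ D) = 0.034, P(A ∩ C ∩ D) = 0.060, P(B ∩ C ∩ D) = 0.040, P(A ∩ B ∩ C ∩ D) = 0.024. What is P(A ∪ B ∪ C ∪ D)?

By inclusion-exclusion,
P(A ∪ B ∪ C ∪ D) = 0.418 + 0.331 + 0.419 + 0.407 − 0.124 − 0.123 − 0.152 − 0.123 − 0.100 − 0.162 + 0.050 + 0.034 + 0.060 + 0.040 − 0.024 = 0.951

0.951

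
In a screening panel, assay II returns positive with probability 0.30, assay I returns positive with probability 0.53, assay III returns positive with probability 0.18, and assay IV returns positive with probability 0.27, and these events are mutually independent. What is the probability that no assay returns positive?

Since the events are independent, P(none) is the product of the individual non-occurrence probabilities.
P(none) = (1 − 0.30) × (1 − 0.53) × (1 − 0.18) × (1 − 0.27) = 0.70 × 0.47 × 0.82 × 0.73 = 0.1969394

0.1969394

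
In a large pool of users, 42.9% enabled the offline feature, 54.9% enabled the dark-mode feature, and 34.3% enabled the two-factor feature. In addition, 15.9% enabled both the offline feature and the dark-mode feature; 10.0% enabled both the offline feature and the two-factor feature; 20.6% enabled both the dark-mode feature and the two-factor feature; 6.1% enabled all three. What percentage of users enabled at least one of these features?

By inclusion–exclusion:
P(at least one) = 42.9 + 54.9 + 34.3 − 15.9 − 10.0 − 20.6 + 6.1 = 91.7%

91.7%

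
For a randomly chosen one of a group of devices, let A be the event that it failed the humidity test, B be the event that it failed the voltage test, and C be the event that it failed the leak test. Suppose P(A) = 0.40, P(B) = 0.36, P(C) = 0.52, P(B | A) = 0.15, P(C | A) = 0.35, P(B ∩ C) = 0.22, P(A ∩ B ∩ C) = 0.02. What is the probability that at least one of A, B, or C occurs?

0.88

P(A ∩ B) = P(A)·P(B|A) = 0.40 × 0.15 = 0.06
P(A ∩ C) = P(A)·P(C|A) = 0.40 × 0.35 = 0.14
Inclusion–exclusion gives
P(A ∪ B ∪ C) = 0.40 + 0.36 + 0.52 − 0.06 − 0.14 − 0.22 + 0.02 = 0.88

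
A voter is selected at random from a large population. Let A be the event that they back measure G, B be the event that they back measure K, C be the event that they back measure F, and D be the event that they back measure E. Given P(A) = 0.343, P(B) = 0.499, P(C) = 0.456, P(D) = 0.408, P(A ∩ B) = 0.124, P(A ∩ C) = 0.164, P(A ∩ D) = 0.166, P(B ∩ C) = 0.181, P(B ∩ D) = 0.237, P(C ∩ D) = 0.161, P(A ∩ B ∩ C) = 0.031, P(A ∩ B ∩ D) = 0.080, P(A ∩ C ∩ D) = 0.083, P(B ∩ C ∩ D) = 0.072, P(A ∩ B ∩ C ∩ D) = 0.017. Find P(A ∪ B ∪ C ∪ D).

0.922

P(A ∪ B ∪ C ∪ D) = 0.343 + 0.499 + 0.456 + 0.408 − 0.124 − 0.164 − 0.166 − 0.181 − 0.237 − 0.161 + 0.031 + 0.080 + 0.083 + 0.072 − 0.017 = 0.922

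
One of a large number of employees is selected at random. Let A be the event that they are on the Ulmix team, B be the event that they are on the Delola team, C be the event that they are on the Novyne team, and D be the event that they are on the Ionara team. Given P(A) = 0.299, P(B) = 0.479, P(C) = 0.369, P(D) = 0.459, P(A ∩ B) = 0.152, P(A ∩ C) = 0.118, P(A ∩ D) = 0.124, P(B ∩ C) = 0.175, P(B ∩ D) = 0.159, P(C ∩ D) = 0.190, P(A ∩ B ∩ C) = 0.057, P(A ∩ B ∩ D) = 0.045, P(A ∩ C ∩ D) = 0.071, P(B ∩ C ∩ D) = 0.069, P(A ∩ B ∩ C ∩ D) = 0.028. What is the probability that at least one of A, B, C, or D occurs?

Using inclusion–exclusion:
P(A ∪ B ∪ C ∪ D) = 0.299 + 0.479 + 0.369 + 0.459 − 0.152 − 0.118 − 0.124 − 0.175 − 0.159 − 0.190 + 0.057 + 0.045 + 0.071 + 0.069 − 0.028 = 0.902

0.902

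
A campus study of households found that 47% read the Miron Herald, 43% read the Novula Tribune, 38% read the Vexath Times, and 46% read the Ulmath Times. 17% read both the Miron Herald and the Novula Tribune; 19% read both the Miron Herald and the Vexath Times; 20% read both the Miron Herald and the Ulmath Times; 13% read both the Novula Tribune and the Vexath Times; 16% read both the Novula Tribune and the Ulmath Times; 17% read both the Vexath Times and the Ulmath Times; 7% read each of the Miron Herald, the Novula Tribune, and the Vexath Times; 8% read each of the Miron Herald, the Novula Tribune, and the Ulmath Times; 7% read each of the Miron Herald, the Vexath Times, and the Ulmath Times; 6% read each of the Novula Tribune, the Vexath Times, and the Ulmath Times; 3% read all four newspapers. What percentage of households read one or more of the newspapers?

97%

By inclusion-exclusion,
P(≥1) = 47 + 43 + 38 + 46 − 17 − 19 − 20 − 13 − 16 − 17 + 7 + 8 + 7 + 6 − 3 = 97%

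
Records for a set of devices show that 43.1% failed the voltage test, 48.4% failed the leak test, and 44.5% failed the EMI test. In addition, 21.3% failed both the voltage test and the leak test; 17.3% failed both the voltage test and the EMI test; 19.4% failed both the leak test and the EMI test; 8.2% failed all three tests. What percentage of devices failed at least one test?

P(≥1) = 43.1 + 48.4 + 44.5 − 21.3 − 17.3 − 19.4 + 8.2 = 86.2%

86.2%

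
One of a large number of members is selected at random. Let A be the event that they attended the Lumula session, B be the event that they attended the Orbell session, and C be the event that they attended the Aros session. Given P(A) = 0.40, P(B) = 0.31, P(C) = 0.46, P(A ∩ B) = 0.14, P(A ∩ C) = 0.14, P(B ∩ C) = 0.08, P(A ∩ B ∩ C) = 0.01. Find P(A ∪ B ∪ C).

0.82

P(A ∪ B ∪ C) = 0.40 + 0.31 + 0.46 − 0.14 − 0.14 − 0.08 + 0.01 = 0.82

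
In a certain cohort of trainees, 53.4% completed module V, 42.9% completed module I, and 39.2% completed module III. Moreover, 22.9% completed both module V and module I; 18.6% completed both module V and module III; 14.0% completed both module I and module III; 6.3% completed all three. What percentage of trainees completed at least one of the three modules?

86.3%

Using inclusion–exclusion:
P(union) = 53.4 + 42.9 + 39.2 − 22.9 − 18.6 − 14.0 + 6.3 = 86.3%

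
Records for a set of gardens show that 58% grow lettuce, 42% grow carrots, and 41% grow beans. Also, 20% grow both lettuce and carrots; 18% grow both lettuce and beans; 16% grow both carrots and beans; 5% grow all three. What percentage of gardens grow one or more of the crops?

P(≥1) = 58 + 42 + 41 − 20 − 18 − 16 + 5 = 92%

92%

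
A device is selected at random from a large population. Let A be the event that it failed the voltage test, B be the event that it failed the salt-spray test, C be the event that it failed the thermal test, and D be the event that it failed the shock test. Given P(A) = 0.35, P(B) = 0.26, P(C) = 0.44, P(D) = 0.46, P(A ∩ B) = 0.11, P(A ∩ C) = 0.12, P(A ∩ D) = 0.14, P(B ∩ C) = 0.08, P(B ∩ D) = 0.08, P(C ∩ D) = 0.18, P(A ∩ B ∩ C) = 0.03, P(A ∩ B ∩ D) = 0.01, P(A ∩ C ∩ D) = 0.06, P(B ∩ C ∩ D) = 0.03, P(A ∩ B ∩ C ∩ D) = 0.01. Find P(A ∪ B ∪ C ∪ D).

P(A ∪ B ∪ C ∪ D) = 0.35 + 0.26 + 0.44 + 0.46 − 0.11 − 0.12 − 0.14 − 0.08 − 0.08 − 0.18 + 0.03 + 0.01 + 0.06 + 0.03 − 0.01 = 0.92

0.92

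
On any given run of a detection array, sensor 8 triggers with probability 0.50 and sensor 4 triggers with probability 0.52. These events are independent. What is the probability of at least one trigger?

0.76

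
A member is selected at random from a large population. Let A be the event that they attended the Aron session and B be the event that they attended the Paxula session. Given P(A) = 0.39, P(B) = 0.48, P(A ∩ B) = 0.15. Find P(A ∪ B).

0.72

P(A ∪ B) = 0.39 + 0.48 − 0.15 = 0.72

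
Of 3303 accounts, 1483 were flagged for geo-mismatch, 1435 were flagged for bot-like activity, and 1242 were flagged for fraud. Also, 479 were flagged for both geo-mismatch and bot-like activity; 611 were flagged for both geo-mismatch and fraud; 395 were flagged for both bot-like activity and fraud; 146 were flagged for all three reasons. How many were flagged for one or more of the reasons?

By inclusion-exclusion,
|at least one| = 1483 + 1435 + 1242 − 479 − 611 − 395 + 146 = 2821

2821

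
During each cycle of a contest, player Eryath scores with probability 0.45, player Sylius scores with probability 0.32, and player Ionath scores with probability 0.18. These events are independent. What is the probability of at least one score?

0.69332

Since the events are independent, P(none) is the product of the individual non-occurrence probabilities.
P(none) = (1 − 0.45) × (1 − 0.32) × (1 − 0.18) = 0.55 × 0.68 × 0.82 = 0.30668
P(at least one) = 1 − 0.30668 = 0.69332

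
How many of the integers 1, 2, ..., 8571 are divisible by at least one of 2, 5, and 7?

4285 + 1714 + 1224 − 857 − 612 − 244 + 122 = 5632

5632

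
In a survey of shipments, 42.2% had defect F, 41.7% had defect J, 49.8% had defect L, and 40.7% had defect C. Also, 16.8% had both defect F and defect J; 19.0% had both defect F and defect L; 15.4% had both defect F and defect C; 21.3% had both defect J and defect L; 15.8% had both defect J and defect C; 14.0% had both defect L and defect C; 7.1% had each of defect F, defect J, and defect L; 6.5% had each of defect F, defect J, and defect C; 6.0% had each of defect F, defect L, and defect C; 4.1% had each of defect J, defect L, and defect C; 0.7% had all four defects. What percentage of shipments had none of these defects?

P(union) = 42.2 + 41.7 + 49.8 + 40.7 − 16.8 − 19.0 − 15.4 − 21.3 − 15.8 − 14.0 + 7.1 + 6.5 + 6.0 + 4.1 − 0.7 = 95.1%
P(none) = 100% − 95.1% = 4.9%

4.9%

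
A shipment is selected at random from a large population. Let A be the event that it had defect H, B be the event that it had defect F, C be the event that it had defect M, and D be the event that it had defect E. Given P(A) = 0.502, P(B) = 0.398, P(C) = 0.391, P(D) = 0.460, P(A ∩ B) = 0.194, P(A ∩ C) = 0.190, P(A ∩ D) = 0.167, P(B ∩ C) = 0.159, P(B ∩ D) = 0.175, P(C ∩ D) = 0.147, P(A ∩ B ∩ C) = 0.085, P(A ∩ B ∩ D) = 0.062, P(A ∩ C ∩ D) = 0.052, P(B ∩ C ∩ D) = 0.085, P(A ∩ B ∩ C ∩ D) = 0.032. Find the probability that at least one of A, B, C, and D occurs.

0.971

P(A ∪ B ∪ C ∪ D) = 0.502 + 0.398 + 0.391 + 0.460 − 0.194 − 0.190 − 0.167 − 0.159 − 0.175 − 0.147 + 0.085 + 0.062 + 0.052 + 0.085 − 0.032 = 0.971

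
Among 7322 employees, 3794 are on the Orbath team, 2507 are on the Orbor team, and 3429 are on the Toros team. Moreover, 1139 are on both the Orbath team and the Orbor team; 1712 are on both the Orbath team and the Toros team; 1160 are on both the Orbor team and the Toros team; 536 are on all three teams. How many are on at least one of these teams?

6255

N(≥1) = 3794 + 2507 + 3429 − 1139 − 1712 − 1160 + 536 = 6255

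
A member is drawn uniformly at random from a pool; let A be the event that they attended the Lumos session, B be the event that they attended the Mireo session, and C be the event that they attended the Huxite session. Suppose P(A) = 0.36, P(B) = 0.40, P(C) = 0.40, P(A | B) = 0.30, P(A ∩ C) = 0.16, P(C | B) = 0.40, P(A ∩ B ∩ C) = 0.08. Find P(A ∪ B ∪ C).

0.80

P(A ∩ B) = P(B)·P(A|B) = 0.40 × 0.30 = 0.12
P(B ∩ C) = P(B)·P(C|B) = 0.40 × 0.40 = 0.16
By inclusion–exclusion:
P(A ∪ B ∪ C) = 0.36 + 0.40 + 0.40 − 0.12 − 0.16 − 0.16 + 0.08 = 0.80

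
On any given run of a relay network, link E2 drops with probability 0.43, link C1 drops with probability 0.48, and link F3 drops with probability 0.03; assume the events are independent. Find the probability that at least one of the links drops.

0.712492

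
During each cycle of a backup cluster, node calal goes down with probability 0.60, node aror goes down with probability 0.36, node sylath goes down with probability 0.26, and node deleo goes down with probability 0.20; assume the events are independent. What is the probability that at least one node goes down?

0.848448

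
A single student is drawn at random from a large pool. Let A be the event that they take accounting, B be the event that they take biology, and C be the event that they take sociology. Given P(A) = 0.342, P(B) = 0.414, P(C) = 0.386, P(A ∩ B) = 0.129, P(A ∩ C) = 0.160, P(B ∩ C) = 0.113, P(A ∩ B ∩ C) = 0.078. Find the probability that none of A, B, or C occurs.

Inclusion–exclusion gives
P(A ∪ B ∪ C) = 0.342 + 0.414 + 0.386 − 0.129 − 0.160 − 0.113 + 0.078 = 0.818
P(none) = 1 − 0.818 = 0.182

0.182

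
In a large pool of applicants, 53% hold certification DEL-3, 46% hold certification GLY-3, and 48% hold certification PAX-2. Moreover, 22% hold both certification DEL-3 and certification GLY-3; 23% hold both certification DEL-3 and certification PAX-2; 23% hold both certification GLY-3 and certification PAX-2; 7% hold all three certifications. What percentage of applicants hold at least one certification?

By inclusion–exclusion:
P(at least one) = 53 + 46 + 48 − 22 − 23 − 23 + 7 = 86%

86%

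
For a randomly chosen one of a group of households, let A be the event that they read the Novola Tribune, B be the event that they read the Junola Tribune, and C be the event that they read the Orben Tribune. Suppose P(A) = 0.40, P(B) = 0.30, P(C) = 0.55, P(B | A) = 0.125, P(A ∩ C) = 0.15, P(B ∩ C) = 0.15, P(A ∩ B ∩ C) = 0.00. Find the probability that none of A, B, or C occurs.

0.10

P(A ∩ B) = P(A)·P(B|A) = 0.40 × 0.125 = 0.05
Apply inclusion-exclusion:
P(A ∪ B ∪ C) = 0.40 + 0.30 + 0.55 − 0.05 − 0.15 − 0.15 + 0.00 = 0.90
P(none) = 1 − 0.90 = 0.10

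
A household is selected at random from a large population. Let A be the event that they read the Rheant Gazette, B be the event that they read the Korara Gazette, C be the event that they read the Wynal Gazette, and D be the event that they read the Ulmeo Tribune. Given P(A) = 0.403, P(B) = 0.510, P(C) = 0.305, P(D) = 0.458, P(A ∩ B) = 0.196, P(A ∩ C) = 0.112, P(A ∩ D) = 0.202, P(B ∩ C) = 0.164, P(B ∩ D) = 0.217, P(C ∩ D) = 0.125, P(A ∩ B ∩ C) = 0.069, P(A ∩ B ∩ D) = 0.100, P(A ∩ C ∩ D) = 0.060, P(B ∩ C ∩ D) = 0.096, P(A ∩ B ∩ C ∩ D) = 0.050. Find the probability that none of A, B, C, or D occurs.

By inclusion-exclusion,
P(A ∪ B ∪ C ∪ D) = 0.403 + 0.510 + 0.305 + 0.458 − 0.196 − 0.112 − 0.202 − 0.164 − 0.217 − 0.125 + 0.069 + 0.100 + 0.060 + 0.096 − 0.050 = 0.935
P(none) = 1 − 0.935 = 0.065

0.065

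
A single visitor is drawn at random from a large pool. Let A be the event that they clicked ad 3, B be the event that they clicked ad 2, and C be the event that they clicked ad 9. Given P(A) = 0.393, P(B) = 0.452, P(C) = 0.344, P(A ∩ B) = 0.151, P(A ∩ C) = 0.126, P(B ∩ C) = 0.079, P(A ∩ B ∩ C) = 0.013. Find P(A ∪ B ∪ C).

0.846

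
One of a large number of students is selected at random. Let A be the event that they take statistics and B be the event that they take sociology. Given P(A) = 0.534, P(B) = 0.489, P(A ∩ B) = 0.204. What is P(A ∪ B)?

0.819

By inclusion–exclusion:
P(A ∪ B) = 0.534 + 0.489 − 0.204 = 0.819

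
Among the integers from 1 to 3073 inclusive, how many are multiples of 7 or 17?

By inclusion–exclusion:
⌊3073/7⌋ + ⌊3073/17⌋ − ⌊3073/119⌋ = 439 + 180 − 25 = 594

594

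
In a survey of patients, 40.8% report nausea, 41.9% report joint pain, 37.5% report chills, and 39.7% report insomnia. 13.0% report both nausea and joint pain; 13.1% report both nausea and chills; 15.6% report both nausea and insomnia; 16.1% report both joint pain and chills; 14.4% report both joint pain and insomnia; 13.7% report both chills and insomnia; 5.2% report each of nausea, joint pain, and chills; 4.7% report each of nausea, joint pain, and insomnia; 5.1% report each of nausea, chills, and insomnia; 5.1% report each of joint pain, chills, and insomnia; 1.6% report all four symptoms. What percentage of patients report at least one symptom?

P(≥1) = 40.8 + 41.9 + 37.5 + 39.7 − 13.0 − 13.1 − 15.6 − 16.1 − 14.4 − 13.7 + 5.2 + 4.7 + 5.1 + 5.1 − 1.6 = 92.5%

92.5%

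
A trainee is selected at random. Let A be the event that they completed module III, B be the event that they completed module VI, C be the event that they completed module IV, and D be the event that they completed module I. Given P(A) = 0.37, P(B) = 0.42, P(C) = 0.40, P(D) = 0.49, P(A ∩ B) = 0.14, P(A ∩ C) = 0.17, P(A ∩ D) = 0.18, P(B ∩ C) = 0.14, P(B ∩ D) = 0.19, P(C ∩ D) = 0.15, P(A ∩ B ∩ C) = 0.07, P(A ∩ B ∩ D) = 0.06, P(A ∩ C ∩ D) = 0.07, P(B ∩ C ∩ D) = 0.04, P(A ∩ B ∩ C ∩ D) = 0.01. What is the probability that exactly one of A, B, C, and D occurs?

0.42

Using the inclusion–exclusion count for exactly one event:
P(exactly one) = 0.37 + 0.42 + 0.40 + 0.49 − 2·0.14 − 2·0.17 − 2·0.18 − 2·0.14 − 2·0.19 − 2·0.15 + 3·0.07 + 3·0.06 + 3·0.07 + 3·0.04 − 4·0.01 = 0.42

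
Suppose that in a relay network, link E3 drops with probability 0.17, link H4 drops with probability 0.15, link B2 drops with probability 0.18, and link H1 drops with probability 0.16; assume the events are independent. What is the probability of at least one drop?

Since the events are independent, P(none) is the product of the individual non-occurrence probabilities.
P(none) = (1 − 0.17) × (1 − 0.15) × (1 − 0.18) × (1 − 0.16) = 0.83 × 0.85 × 0.82 × 0.84 = 0.4859484
P(at least one) = 1 − 0.4859484 = 0.5140516

0.5140516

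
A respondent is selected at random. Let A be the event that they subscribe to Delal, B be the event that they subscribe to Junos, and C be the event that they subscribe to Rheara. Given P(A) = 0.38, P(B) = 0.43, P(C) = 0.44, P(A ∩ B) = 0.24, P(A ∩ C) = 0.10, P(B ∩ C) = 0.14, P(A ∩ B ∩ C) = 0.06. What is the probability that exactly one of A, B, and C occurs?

0.47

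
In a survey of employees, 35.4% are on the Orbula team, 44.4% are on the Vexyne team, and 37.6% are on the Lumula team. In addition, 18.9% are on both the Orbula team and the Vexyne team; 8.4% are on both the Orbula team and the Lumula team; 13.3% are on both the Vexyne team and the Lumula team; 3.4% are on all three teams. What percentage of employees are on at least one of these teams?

80.2%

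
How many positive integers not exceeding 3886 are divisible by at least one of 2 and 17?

Inclusion–exclusion gives
⌊3886/2⌋ + ⌊3886/17⌋ − ⌊3886/34⌋ = 1943 + 228 − 114 = 2057

2057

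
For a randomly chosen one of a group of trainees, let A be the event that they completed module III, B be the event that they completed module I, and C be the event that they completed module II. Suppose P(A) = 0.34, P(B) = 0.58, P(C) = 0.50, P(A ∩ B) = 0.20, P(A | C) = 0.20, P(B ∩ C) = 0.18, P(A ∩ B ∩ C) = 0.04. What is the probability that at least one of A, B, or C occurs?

0.98

P(A ∩ C) = P(C)·P(A|C) = 0.50 × 0.20 = 0.10
By inclusion-exclusion,
P(A ∪ B ∪ C) = 0.34 + 0.58 + 0.50 − 0.20 − 0.10 − 0.18 + 0.04 = 0.98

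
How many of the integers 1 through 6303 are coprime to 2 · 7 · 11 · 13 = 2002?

2268

3151 + 900 + 573 + 484 − 450 − 286 − 242 − 81 − 69 − 44 + 40 + 34 + 22 + 6 − 3 = 4035
6303 − 4035 = 2268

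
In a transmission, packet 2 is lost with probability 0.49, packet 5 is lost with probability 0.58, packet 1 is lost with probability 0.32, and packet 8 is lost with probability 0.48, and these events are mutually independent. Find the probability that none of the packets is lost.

0.07574112

P(none) = (1 − 0.49) × (1 − 0.58) × (1 − 0.32) × (1 − 0.48) = 0.51 × 0.42 × 0.68 × 0.52 = 0.07574112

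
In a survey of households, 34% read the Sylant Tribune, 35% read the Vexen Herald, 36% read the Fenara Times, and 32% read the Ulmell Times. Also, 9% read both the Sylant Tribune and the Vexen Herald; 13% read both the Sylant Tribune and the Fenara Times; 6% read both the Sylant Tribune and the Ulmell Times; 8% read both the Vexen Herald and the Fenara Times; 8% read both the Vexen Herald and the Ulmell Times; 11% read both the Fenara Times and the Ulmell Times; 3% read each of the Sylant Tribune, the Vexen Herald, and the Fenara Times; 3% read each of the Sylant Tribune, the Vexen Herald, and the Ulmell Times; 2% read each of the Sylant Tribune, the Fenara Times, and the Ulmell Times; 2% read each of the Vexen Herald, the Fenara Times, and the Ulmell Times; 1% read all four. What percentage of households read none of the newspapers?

By inclusion–exclusion:
P(≥1) = 34 + 35 + 36 + 32 − 9 − 13 − 6 − 8 − 8 − 11 + 3 + 3 + 2 + 2 − 1 = 91%
P(none) = 100% − 91% = 9%

9%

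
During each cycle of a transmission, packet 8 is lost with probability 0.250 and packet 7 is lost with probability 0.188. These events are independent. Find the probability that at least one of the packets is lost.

P(none) = (1 − 0.250) × (1 − 0.188) = 0.750 × 0.812 = 0.609
P(at least one) = 1 − 0.609 = 0.391

0.391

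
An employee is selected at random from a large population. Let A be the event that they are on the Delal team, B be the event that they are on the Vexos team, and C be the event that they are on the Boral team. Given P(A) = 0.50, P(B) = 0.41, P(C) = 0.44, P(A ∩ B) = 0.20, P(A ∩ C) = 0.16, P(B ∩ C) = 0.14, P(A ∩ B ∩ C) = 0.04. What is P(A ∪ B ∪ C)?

0.89

Apply inclusion-exclusion:
P(A ∪ B ∪ C) = 0.50 + 0.41 + 0.44 − 0.20 − 0.16 − 0.14 + 0.04 = 0.89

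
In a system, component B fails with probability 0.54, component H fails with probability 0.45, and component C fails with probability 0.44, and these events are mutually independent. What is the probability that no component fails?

P(none) = (1 − 0.54) × (1 − 0.45) × (1 − 0.44) = 0.46 × 0.55 × 0.56 = 0.14168

0.14168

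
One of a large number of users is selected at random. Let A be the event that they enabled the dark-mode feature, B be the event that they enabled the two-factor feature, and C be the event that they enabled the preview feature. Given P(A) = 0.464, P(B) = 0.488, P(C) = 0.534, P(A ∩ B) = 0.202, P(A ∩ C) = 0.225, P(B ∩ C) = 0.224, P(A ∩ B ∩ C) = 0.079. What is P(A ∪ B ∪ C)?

P(A ∪ B ∪ C) = 0.464 + 0.488 + 0.534 − 0.202 − 0.225 − 0.224 + 0.079 = 0.914

0.914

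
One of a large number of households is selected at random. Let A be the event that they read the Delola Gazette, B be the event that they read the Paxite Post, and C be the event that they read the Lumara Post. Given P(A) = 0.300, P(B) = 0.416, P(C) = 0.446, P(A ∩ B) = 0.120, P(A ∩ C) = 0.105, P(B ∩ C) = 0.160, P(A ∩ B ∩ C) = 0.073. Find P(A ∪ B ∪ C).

0.850

Inclusion–exclusion gives
P(A ∪ B ∪ C) = 0.300 + 0.416 + 0.446 − 0.120 − 0.105 − 0.160 + 0.073 = 0.850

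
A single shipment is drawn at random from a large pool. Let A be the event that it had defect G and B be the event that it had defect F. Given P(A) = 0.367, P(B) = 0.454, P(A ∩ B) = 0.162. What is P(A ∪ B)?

Inclusion–exclusion gives
P(A ∪ B) = 0.367 + 0.454 − 0.162 = 0.659

0.659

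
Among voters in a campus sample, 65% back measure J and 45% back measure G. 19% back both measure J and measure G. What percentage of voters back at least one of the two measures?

91%

Inclusion–exclusion gives
P(union) = 65 + 45 − 19 = 91%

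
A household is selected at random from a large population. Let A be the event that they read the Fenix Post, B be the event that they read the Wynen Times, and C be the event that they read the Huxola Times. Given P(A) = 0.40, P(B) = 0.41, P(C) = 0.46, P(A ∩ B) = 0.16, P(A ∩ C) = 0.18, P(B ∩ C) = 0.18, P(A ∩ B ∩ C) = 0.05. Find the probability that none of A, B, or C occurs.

P(A ∪ B ∪ C) = 0.40 + 0.41 + 0.46 − 0.16 − 0.18 − 0.18 + 0.05 = 0.80
P(none) = 1 − 0.80 = 0.20

0.20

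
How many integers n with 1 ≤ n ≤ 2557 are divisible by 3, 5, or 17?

By inclusion–exclusion:
852 + 511 + 150 − 170 − 50 − 30 + 10 = 1273

1273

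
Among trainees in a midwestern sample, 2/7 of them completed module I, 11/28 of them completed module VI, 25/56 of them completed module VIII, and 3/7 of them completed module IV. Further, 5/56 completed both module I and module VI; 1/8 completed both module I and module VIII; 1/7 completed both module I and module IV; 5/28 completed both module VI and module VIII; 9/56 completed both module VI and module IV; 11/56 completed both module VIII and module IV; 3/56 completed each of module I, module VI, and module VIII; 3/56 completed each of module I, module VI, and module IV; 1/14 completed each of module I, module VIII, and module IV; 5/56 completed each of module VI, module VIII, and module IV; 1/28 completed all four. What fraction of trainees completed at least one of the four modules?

P(≥1) = 2/7 + 11/28 + 25/56 + 3/7 − 5/56 − 1/8 − 1/7 − 5/28 − 9/56 − 11/56 + 3/56 + 3/56 + 1/14 + 5/56 − 1/28 = 25/28

25/28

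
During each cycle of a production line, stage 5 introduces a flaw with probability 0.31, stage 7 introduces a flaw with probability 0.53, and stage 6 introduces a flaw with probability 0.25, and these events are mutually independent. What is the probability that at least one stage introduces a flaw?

P(none) = (1 − 0.31) × (1 − 0.53) × (1 − 0.25) = 0.69 × 0.47 × 0.75 = 0.243225
P(at least one) = 1 − 0.243225 = 0.756775

0.756775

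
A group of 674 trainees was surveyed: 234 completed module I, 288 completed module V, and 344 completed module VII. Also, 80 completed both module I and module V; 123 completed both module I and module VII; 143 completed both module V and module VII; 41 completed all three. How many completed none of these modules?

N(≥1) = 234 + 288 + 344 − 80 − 123 − 143 + 41 = 561
None: 674 − 561 = 113

113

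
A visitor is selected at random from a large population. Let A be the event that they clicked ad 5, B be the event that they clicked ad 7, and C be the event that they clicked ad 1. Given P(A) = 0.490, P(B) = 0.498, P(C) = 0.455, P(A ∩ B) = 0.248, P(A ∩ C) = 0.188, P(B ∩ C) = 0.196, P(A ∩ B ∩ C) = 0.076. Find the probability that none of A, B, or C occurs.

0.113

By inclusion–exclusion:
P(A ∪ B ∪ C) = 0.490 + 0.498 + 0.455 − 0.248 − 0.188 − 0.196 + 0.076 = 0.887
P(none) = 1 − 0.887 = 0.113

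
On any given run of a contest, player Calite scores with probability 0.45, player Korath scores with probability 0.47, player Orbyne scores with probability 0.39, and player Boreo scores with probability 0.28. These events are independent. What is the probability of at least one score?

0.8719732

Independence gives P(none) = ∏(1 − pᵢ).
P(none) = (1 − 0.45) × (1 − 0.47) × (1 − 0.39) × (1 − 0.28) = 0.55 × 0.53 × 0.61 × 0.72 = 0.1280268
P(at least one) = 1 − 0.1280268 = 0.8719732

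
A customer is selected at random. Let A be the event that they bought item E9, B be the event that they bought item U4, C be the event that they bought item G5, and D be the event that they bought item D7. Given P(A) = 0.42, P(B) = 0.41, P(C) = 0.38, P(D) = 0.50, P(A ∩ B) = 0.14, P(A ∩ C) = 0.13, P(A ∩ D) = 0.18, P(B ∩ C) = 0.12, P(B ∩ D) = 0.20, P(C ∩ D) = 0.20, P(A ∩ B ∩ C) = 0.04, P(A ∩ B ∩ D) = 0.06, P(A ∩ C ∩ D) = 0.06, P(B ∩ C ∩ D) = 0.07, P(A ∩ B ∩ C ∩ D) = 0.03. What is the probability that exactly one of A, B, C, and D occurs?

0.34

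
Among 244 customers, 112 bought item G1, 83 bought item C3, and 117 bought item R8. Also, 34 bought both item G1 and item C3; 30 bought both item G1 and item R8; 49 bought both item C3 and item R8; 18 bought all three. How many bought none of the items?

|at least one| = 112 + 83 + 117 − 34 − 30 − 49 + 18 = 217
None: 244 − 217 = 27

27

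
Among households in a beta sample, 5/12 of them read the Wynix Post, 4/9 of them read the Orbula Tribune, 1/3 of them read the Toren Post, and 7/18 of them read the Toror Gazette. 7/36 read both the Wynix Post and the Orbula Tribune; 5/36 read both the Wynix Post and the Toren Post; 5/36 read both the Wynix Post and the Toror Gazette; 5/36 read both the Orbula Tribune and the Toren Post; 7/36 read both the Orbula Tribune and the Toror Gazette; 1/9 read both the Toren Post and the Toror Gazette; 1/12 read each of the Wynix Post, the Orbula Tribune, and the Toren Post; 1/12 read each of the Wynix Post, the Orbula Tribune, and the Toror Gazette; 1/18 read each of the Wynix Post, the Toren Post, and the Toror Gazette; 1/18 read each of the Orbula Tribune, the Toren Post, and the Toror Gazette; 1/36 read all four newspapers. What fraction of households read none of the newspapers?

P(at least one) = 5/12 + 4/9 + 1/3 + 7/18 − 7/36 − 5/36 − 5/36 − 5/36 − 7/36 − 1/9 + 1/12 + 1/12 + 1/18 + 1/18 − 1/36 = 11/12
P(none) = 1 − 11/12 = 1/12

1/12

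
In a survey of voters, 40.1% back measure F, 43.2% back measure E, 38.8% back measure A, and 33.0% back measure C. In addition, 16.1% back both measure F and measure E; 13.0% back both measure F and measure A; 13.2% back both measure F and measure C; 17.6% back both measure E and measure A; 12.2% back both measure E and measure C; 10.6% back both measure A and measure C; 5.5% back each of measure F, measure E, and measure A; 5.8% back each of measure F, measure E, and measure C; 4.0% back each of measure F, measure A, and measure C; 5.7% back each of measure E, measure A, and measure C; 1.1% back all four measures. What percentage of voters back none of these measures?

P(union) = 40.1 + 43.2 + 38.8 + 33.0 − 16.1 − 13.0 − 13.2 − 17.6 − 12.2 − 10.6 + 5.5 + 5.8 + 4.0 + 5.7 − 1.1 = 92.3%
P(none) = 100% − 92.3% = 7.7%

7.7%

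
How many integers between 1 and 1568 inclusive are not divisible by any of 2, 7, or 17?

784 + 224 + 92 − 112 − 46 − 13 + 6 = 935
1568 − 935 = 633

633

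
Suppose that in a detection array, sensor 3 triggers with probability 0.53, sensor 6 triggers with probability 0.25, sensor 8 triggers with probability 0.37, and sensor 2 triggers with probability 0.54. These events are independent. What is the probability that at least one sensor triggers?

P(none) = (1 − 0.53) × (1 − 0.25) × (1 − 0.37) × (1 − 0.54) = 0.47 × 0.75 × 0.63 × 0.46 = 0.1021545
P(at least one) = 1 − 0.1021545 = 0.8978455

0.8978455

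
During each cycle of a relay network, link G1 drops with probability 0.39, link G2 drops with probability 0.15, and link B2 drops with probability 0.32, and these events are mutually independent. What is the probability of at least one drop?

P(none) = (1 − 0.39) × (1 − 0.15) × (1 − 0.32) = 0.61 × 0.85 × 0.68 = 0.35258
P(at least one) = 1 − 0.35258 = 0.64742

0.64742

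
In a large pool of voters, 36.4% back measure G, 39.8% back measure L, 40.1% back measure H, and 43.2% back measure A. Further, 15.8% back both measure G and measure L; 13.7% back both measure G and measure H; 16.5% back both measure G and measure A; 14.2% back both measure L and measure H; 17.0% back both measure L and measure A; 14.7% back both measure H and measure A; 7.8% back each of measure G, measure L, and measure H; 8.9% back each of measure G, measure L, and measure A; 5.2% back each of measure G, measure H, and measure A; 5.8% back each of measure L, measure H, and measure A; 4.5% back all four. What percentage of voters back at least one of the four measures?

Using inclusion–exclusion:
P(at least one) = 36.4 + 39.8 + 40.1 + 43.2 − 15.8 − 13.7 − 16.5 − 14.2 − 17.0 − 14.7 + 7.8 + 8.9 + 5.2 + 5.8 − 4.5 = 90.8%

90.8%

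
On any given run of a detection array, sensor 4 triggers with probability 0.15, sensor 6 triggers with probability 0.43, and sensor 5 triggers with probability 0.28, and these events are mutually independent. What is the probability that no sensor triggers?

P(none) = (1 − 0.15) × (1 − 0.43) × (1 − 0.28) = 0.85 × 0.57 × 0.72 = 0.34884

0.34884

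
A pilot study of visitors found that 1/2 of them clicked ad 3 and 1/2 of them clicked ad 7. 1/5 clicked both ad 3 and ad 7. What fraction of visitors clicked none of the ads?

1/5

P(at least one) = 1/2 + 1/2 − 1/5 = 4/5
P(none) = 1 − 4/5 = 1/5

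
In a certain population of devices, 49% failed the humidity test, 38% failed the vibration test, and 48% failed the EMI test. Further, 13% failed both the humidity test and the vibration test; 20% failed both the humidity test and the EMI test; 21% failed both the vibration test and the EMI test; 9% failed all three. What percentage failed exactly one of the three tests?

P(exactly one) = 49 + 38 + 48 − 2·13 − 2·20 − 2·21 + 3·9 = 54%

54%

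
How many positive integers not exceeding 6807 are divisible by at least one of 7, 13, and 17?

1738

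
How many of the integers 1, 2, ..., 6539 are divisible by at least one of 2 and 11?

floor(6539/2) + floor(6539/11) − floor(6539/22) = 3269 + 594 − 297 = 3566

3566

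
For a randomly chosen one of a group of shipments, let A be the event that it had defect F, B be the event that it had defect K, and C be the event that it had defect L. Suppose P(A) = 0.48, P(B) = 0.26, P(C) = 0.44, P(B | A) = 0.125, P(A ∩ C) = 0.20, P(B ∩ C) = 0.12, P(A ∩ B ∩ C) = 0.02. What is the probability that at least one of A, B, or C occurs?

0.82

P(A ∩ B) = P(A)·P(B|A) = 0.48 × 0.125 = 0.06
By inclusion-exclusion,
P(A ∪ B ∪ C) = 0.48 + 0.26 + 0.44 − 0.06 − 0.20 − 0.12 + 0.02 = 0.82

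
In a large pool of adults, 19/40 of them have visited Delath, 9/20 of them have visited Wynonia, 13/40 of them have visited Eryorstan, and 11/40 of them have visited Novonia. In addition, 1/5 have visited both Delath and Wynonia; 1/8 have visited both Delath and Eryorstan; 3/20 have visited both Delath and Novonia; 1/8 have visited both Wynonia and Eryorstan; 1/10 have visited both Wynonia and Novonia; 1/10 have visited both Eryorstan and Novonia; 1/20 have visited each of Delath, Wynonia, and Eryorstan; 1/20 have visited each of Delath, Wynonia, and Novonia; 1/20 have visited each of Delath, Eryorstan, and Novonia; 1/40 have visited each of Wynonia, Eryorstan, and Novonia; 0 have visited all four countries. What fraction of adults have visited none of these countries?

1/10

Inclusion–exclusion gives
P(union) = 19/40 + 9/20 + 13/40 + 11/40 − 1/5 − 1/8 − 3/20 − 1/8 − 1/10 − 1/10 + 1/20 + 1/20 + 1/20 + 1/40 − 0 = 9/10
P(none) = 1 − 9/10 = 1/10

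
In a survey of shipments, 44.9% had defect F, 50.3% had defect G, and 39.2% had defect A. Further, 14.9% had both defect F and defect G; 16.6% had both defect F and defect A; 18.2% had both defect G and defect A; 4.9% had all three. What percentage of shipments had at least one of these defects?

89.6%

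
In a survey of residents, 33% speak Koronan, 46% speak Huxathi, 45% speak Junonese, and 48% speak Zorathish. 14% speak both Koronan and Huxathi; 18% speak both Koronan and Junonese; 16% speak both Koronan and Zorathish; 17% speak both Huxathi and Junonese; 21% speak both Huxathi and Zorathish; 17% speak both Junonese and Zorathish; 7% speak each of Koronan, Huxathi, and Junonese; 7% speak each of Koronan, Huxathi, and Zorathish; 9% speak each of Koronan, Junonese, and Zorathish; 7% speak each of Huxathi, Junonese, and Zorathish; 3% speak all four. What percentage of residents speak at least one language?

P(union) = 33 + 46 + 45 + 48 − 14 − 18 − 16 − 17 − 21 − 17 + 7 + 7 + 9 + 7 − 3 = 96%

96%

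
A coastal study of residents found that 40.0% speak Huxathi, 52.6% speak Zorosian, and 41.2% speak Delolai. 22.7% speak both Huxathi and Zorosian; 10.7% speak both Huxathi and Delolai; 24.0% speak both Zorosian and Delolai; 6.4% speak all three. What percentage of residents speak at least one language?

82.8%

By inclusion–exclusion:
P(union) = 40.0 + 52.6 + 41.2 − 22.7 − 10.7 − 24.0 + 6.4 = 82.8%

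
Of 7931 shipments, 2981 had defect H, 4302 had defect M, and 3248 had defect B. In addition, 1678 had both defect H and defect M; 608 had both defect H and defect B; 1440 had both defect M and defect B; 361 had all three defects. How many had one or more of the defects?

7166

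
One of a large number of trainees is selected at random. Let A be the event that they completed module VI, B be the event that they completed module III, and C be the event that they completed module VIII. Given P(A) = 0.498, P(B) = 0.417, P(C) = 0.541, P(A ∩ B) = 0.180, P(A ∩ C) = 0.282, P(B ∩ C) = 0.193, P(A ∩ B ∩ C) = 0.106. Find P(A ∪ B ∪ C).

0.907

Using inclusion–exclusion:
P(A ∪ B ∪ C) = 0.498 + 0.417 + 0.541 − 0.180 − 0.282 − 0.193 + 0.106 = 0.907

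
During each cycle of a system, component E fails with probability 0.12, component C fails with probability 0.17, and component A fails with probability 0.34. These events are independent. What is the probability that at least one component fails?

Independence gives P(none) = ∏(1 − pᵢ).
P(none) = (1 − 0.12) × (1 − 0.17) × (1 − 0.34) = 0.88 × 0.83 × 0.66 = 0.482064
P(at least one) = 1 − 0.482064 = 0.517936

0.517936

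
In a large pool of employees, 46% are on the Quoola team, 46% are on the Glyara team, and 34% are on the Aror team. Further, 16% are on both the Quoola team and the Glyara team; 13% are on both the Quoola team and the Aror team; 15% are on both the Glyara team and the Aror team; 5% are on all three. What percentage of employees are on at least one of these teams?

Using inclusion–exclusion:
P(≥1) = 46 + 46 + 34 − 16 − 13 − 15 + 5 = 87%

87%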